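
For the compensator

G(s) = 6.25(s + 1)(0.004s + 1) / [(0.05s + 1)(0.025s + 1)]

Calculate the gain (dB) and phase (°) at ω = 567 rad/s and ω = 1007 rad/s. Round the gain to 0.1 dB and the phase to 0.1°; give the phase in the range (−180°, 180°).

ω = 567: 26.8 dB, -17.8°; ω = 1007: 26.3 dB, -10.6°

At ω = 567 rad/s:
zero (1 + j567·1) = 1 + j567 → |·| ≈ 567, ∠ ≈ 89.90°
zero (1 + j567·0.004) = 1 + j2.268 → |·| ≈ 2.4787, ∠ ≈ 66.21°
pole (1 + j567·0.05) = 1 + j28.35 → |·| ≈ 28.368, ∠ ≈ 87.98°
pole (1 + j567·0.025) = 1 + j14.175 → |·| ≈ 14.21, ∠ ≈ 85.96°
|G| = 6.25 · 567 · 2.4787 / (28.368 · 14.21) ≈ 21.79
Gain = 20 log₁₀(21.79) ≈ 26.77 dB
∠G = (89.90° + 66.21°) − (87.98° + 85.96°) = -17.83°

At ω = 1007 rad/s:
zero (1 + j1007·1) = 1 + j1007 → |·| ≈ 1007, ∠ ≈ 89.94°
zero (1 + j1007·0.004) = 1 + j4.028 → |·| ≈ 4.1503, ∠ ≈ 76.06°
pole (1 + j1007·0.05) = 1 + j50.35 → |·| ≈ 50.36, ∠ ≈ 88.86°
pole (1 + j1007·0.025) = 1 + j25.175 → |·| ≈ 25.195, ∠ ≈ 87.73°
|G| = 6.25 · 1007 · 4.1503 / (50.36 · 25.195) ≈ 20.587
Gain = 20 log₁₀(20.587) ≈ 26.27 dB
∠G = (89.94° + 76.06°) − (88.86° + 87.73°) = -10.59°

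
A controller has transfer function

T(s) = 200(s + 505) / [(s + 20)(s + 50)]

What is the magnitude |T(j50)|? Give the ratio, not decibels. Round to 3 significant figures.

26.7

At s = jω = j50:
zero (s+505): 505 + j50 → |·| = √(505²+50²) = √257525 ≈ 507.47, ∠ = arctan(50/505) ≈ 5.65°
pole (s+20): 20 + j50 → |·| = √(20²+50²) = √2900 ≈ 53.852, ∠ = arctan(50/20) ≈ 68.20°
pole (s+50): 50 + j50 → |·| = √(50²+50²) = √5000 ≈ 70.711, ∠ = arctan(50/50) ≈ 45.00°
|T| = 200 · 507.47 / 3807.9 ≈ 26.654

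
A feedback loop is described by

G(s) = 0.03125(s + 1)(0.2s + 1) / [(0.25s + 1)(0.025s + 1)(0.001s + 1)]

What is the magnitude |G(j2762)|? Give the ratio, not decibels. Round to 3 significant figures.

0.340

At ω = 2762 rad/s:
zero (1 + j2762·1) = 1 + j2762 → |·| ≈ 2762, ∠ ≈ 89.98°
zero (1 + j2762·0.2) = 1 + j552.4 → |·| ≈ 552.4, ∠ ≈ 89.90°
pole (1 + j2762·0.25) = 1 + j690.5 → |·| ≈ 690.5, ∠ ≈ 89.92°
pole (1 + j2762·0.025) = 1 + j69.05 → |·| ≈ 69.057, ∠ ≈ 89.17°
pole (1 + j2762·0.001) = 1 + j2.762 → |·| ≈ 2.9375, ∠ ≈ 70.10°
|G| = 0.03125 · 2762 · 552.4 / (690.5 · 69.057 · 2.9375) ≈ 0.34039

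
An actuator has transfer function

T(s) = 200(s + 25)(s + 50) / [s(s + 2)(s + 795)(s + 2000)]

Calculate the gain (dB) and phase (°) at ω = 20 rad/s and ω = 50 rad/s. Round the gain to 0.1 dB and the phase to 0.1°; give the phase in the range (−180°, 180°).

At s = jω = j20:
zero (s+25): 25 + j20 → |·| = √(25²+20²) = √1025 ≈ 32.016, ∠ = arctan(20/25) ≈ 38.66°
zero (s+50): 50 + j20 → |·| = √(50²+20²) = √2900 ≈ 53.852, ∠ = arctan(20/50) ≈ 21.80°
pole (s+2): 2 + j20 → |·| = √(2²+20²) = √404 ≈ 20.1, ∠ = arctan(20/2) ≈ 84.29°
pole (s+795): 795 + j20 → |·| = √(795²+20²) = √632425 ≈ 795.25, ∠ = arctan(20/795) ≈ 1.44°
pole (s+2000): 2000 + j20 → |·| = √(2000²+20²) = √4000400 ≈ 2000.1, ∠ = arctan(20/2000) ≈ 0.57°
pole at origin: |s| = 20, ∠ = 90.00° (in denominator)
|T| = 200 · 1724.1 / 6.3941e+08 ≈ 0.00053928
Gain = 20 log₁₀(0.00053928) ≈ -65.36 dB
∠T = 60.46° − 176.30° = -115.84°

At s = jω = j50:
zero (s+25): 25 + j50 → |·| = √(25²+50²) = √3125 ≈ 55.902, ∠ = arctan(50/25) ≈ 63.43°
zero (s+50): 50 + j50 → |·| = √(50²+50²) = √5000 ≈ 70.711, ∠ = arctan(50/50) ≈ 45.00°
pole (s+2): 2 + j50 → |·| = √(2²+50²) = √2504 ≈ 50.04, ∠ = arctan(50/2) ≈ 87.71°
pole (s+795): 795 + j50 → |·| = √(795²+50²) = √634525 ≈ 796.57, ∠ = arctan(50/795) ≈ 3.60°
pole (s+2000): 2000 + j50 → |·| = √(2000²+50²) = √4002500 ≈ 2000.6, ∠ = arctan(50/2000) ≈ 1.43°
pole at origin: |s| = 50, ∠ = 90.00° (in denominator)
|T| = 200 · 3952.9 / 3.9872e+09 ≈ 0.00019828
Gain = 20 log₁₀(0.00019828) ≈ -74.05 dB
∠T = 108.43° − 182.74° = -74.31°

ω = 20: -65.4 dB, -115.8°; ω = 50: -74.1 dB, -74.3°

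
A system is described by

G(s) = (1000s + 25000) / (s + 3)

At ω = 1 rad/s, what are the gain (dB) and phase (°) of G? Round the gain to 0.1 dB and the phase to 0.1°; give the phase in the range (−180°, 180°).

78.0 dB, -16.1°

Substitute s = j1:
Numerator: 1000(j1) + 25000 = 25000 + j1000
Denominator: (j1) + 3 = 3 + j1
|N| = √(25000² + 1000²) ≈ 25020, ∠N ≈ 2.29°
|D| = √(3² + 1²) ≈ 3.1623, ∠D ≈ 18.43°
|G| = 25020 / 3.1623 ≈ 7912
Gain = 20 log₁₀(7912) ≈ 77.97 dB
∠G = 2.29° − 18.43° = -16.14°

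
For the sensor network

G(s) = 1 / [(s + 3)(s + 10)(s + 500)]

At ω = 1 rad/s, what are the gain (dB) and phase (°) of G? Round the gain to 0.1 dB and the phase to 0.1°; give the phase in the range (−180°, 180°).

At s = jω = j1:
pole (s+3): 3 + j1 → |·| = √(3²+1²) = √10 ≈ 3.1623, ∠ = arctan(1/3) ≈ 18.43°
pole (s+10): 10 + j1 → |·| = √(10²+1²) = √101 ≈ 10.05, ∠ = arctan(1/10) ≈ 5.71°
pole (s+500): 500 + j1 → |·| = √(500²+1²) = √250001 ≈ 500, ∠ = arctan(1/500) ≈ 0.11°
|G| = 1 / 15891 ≈ 6.2929e-05
Gain = 20 log₁₀(6.2929e-05) ≈ -84.02 dB
∠G = 0.00° − 24.25° = -24.25°

-84.0 dB, -24.3°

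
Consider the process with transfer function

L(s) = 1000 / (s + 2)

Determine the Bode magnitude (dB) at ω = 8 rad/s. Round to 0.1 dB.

41.7 dB

Substitute s = j8:
Numerator: 1000 = 1000 + j0
Denominator: (j8) + 2 = 2 + j8
|N| = √(1000² + 0²) ≈ 1000, ∠N ≈ 0.00°
|D| = √(2² + 8²) ≈ 8.2462, ∠D ≈ 75.96°
|L| = 1000 / 8.2462 ≈ 121.27
Gain = 20 log₁₀(121.27) ≈ 41.68 dB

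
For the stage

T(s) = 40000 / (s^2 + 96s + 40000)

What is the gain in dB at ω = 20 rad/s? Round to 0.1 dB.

0.1 dB

At s = jω = j20:
quadratic: (j20)² + 96·j20 + 40000 = 39600 + j1920 → |·| ≈ 39647, ∠ ≈ 2.78°
|T| = 40000 / 39647 ≈ 1.0089
Gain = 20 log₁₀(1.0089) ≈ 0.08 dB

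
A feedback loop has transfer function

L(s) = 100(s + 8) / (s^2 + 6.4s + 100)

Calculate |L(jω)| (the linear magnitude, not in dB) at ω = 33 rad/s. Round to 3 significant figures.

At s = jω = j33:
zero (s+8): 8 + j33 → |·| = √(8²+33²) = √1153 ≈ 33.956, ∠ = arctan(33/8) ≈ 76.37°
quadratic: (j33)² + 6.4·j33 + 100 = -989 + j211.2 → |·| ≈ 1011.3, ∠ ≈ 167.95°
|L| = 100 · 33.956 / 1011.3 ≈ 3.3577

3.36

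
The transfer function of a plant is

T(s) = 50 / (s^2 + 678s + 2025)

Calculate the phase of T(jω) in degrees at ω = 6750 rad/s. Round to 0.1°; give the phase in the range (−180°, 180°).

-174.3°

Substitute s = j6750:
Numerator: 50 = 50 + j0
Denominator: (j6750)^2 + 678(j6750) + 2025 = -45560475 + j4576500
|N| = √(50² + 0²) ≈ 50, ∠N ≈ 0.00°
|D| = √(45560475² + 4576500²) ≈ 4.579e+07, ∠D ≈ 174.26°
∠T = 0.00° − 174.26° = -174.26°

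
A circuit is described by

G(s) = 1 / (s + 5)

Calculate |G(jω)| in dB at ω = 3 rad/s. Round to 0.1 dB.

-15.3 dB

At s = jω = j3:
pole (s+5): 5 + j3 → |·| = √(5²+3²) = √34 ≈ 5.831, ∠ = arctan(3/5) ≈ 30.96°
|G| = 1 / 5.831 ≈ 0.1715
Gain = 20 log₁₀(0.1715) ≈ -15.31 dB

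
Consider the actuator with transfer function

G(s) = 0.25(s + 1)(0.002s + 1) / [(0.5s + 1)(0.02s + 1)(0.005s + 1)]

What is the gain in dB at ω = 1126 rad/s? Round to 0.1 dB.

-40.4 dB

At ω = 1126 rad/s:
zero (1 + j1126·1) = 1 + j1126 → |·| ≈ 1126, ∠ ≈ 89.95°
zero (1 + j1126·0.002) = 1 + j2.252 → |·| ≈ 2.464, ∠ ≈ 66.06°
pole (1 + j1126·0.5) = 1 + j563 → |·| ≈ 563, ∠ ≈ 89.90°
pole (1 + j1126·0.02) = 1 + j22.52 → |·| ≈ 22.542, ∠ ≈ 87.46°
pole (1 + j1126·0.005) = 1 + j5.63 → |·| ≈ 5.7181, ∠ ≈ 79.93°
|G| = 0.25 · 1126 · 2.464 / (563 · 22.542 · 5.7181) ≈ 0.009558
Gain = 20 log₁₀(0.009558) ≈ -40.39 dB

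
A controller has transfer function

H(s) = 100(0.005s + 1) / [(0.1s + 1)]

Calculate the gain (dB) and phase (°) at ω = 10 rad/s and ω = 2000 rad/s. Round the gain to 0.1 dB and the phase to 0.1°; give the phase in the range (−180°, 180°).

At ω = 10 rad/s:
zero (1 + j10·0.005) = 1 + j0.05 → |·| ≈ 1.0012, ∠ ≈ 2.86°
pole (1 + j10·0.1) = 1 + j1 → |·| ≈ 1.4142, ∠ ≈ 45.00°
|H| = 100 · 1.0012 / (1.4142) ≈ 70.796
Gain = 20 log₁₀(70.796) ≈ 37.00 dB
∠H = (2.86°) − (45.00°) = -42.14°

At ω = 2000 rad/s:
zero (1 + j2000·0.005) = 1 + j10 → |·| ≈ 10.05, ∠ ≈ 84.29°
pole (1 + j2000·0.1) = 1 + j200 → |·| ≈ 200, ∠ ≈ 89.71°
|H| = 100 · 10.05 / (200) ≈ 5.025
Gain = 20 log₁₀(5.025) ≈ 14.02 dB
∠H = (84.29°) − (89.71°) = -5.42°

ω = 10: 37.0 dB, -42.1°; ω = 2000: 14.0 dB, -5.4°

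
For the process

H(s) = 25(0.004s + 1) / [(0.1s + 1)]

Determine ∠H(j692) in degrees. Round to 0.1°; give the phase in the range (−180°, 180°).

At ω = 692 rad/s:
zero (1 + j692·0.004) = 1 + j2.768 → |·| ≈ 2.9431, ∠ ≈ 70.14°
pole (1 + j692·0.1) = 1 + j69.2 → |·| ≈ 69.207, ∠ ≈ 89.17°
∠H = (70.14°) − (89.17°) = -19.03°

-19.0°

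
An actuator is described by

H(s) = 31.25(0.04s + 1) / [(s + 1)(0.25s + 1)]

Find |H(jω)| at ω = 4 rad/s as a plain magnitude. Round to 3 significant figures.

5.43

At ω = 4 rad/s:
zero (1 + j4·0.04) = 1 + j0.16 → |·| ≈ 1.0127, ∠ ≈ 9.09°
pole (1 + j4·1) = 1 + j4 → |·| ≈ 4.1231, ∠ ≈ 75.96°
pole (1 + j4·0.25) = 1 + j1 → |·| ≈ 1.4142, ∠ ≈ 45.00°
|H| = 31.25 · 1.0127 / (4.1231 · 1.4142) ≈ 5.4275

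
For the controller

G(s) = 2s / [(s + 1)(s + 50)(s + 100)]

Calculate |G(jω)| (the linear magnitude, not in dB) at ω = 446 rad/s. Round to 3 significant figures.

9.75e-06

At s = jω = j446:
zero at origin: s = j446 → |·| = 446, ∠ = 90.00°
pole (s+1): 1 + j446 → |·| = √(1²+446²) = √198917 ≈ 446, ∠ = arctan(446/1) ≈ 89.87°
pole (s+50): 50 + j446 → |·| = √(50²+446²) = √201416 ≈ 448.79, ∠ = arctan(446/50) ≈ 83.60°
pole (s+100): 100 + j446 → |·| = √(100²+446²) = √208916 ≈ 457.07, ∠ = arctan(446/100) ≈ 77.36°
|G| = 2 · 446 / 9.1487e+07 ≈ 9.75e-06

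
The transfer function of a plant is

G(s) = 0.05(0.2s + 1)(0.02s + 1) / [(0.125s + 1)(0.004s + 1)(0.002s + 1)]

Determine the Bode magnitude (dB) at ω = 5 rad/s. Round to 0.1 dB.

At ω = 5 rad/s:
zero (1 + j5·0.2) = 1 + j1 → |·| ≈ 1.4142, ∠ ≈ 45.00°
zero (1 + j5·0.02) = 1 + j0.1 → |·| ≈ 1.005, ∠ ≈ 5.71°
pole (1 + j5·0.125) = 1 + j0.625 → |·| ≈ 1.1792, ∠ ≈ 32.01°
pole (1 + j5·0.004) = 1 + j0.02 → |·| ≈ 1.0002, ∠ ≈ 1.15°
pole (1 + j5·0.002) = 1 + j0.01 → |·| ≈ 1, ∠ ≈ 0.57°
|G| = 0.05 · 1.4142 · 1.005 / (1.1792 · 1.0002 · 1) ≈ 0.060252
Gain = 20 log₁₀(0.060252) ≈ -24.40 dB

-24.4 dB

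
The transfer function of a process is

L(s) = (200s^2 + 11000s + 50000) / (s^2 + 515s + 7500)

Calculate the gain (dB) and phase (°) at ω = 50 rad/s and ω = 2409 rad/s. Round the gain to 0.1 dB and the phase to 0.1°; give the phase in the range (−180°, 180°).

ω = 50: 28.7 dB, 50.3°; ω = 2409: 45.8 dB, 10.8°

Substitute s = j50:
Numerator: 200(j50)^2 + 11000(j50) + 50000 = -450000 + j550000
Denominator: (j50)^2 + 515(j50) + 7500 = 5000 + j25750
|N| = √(450000² + 550000²) ≈ 7.1063e+05, ∠N ≈ 129.29°
|D| = √(5000² + 25750²) ≈ 26231, ∠D ≈ 79.01°
|L| = 7.1063e+05 / 26231 ≈ 27.091
Gain = 20 log₁₀(27.091) ≈ 28.66 dB
∠L = 129.29° − 79.01° = 50.28°

Substitute s = j2409:
Numerator: 200(j2409)^2 + 11000(j2409) + 50000 = -1160606200 + j26499000
Denominator: (j2409)^2 + 515(j2409) + 7500 = -5795781 + j1240635
|N| = √(1160606200² + 26499000²) ≈ 1.1609e+09, ∠N ≈ 178.69°
|D| = √(5795781² + 1240635²) ≈ 5.9271e+06, ∠D ≈ 167.92°
|L| = 1.1609e+09 / 5.9271e+06 ≈ 195.86
Gain = 20 log₁₀(195.86) ≈ 45.84 dB
∠L = 178.69° − 167.92° = 10.77°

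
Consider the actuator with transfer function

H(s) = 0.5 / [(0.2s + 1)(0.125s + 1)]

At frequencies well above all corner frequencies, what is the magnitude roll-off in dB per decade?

-40 dB/decade

Each pole contributes −20 dB/decade at high frequency; each zero contributes +20 dB/decade.
Net: 0 zero(s) − 2 pole(s) → -40 dB/decade.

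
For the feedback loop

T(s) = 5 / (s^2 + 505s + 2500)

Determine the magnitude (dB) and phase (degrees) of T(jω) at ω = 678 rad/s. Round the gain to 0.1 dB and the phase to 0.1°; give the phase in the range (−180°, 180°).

-101.2 dB, -143.2°

Substitute s = j678:
Numerator: 5 = 5 + j0
Denominator: (j678)^2 + 505(j678) + 2500 = -457184 + j342390
|N| = √(5² + 0²) ≈ 5, ∠N ≈ 0.00°
|D| = √(457184² + 342390²) ≈ 5.7118e+05, ∠D ≈ 143.17°
|T| = 5 / 5.7118e+05 ≈ 8.7538e-06
Gain = 20 log₁₀(8.7538e-06) ≈ -101.16 dB
∠T = 0.00° − 143.17° = -143.17°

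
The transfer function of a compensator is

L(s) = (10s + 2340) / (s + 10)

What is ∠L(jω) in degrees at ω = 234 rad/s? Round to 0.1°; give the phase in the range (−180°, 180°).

-42.6°

Substitute s = j234:
Numerator: 10(j234) + 2340 = 2340 + j2340
Denominator: (j234) + 10 = 10 + j234
|N| = √(2340² + 2340²) ≈ 3309.3, ∠N ≈ 45.00°
|D| = √(10² + 234²) ≈ 234.21, ∠D ≈ 87.55°
∠L = 45.00° − 87.55° = -42.55°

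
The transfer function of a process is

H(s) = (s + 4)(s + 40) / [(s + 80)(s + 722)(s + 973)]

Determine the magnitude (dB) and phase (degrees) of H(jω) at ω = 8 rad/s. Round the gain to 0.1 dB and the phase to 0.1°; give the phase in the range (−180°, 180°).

At s = jω = j8:
zero (s+4): 4 + j8 → |·| = √(4²+8²) = √80 ≈ 8.9443, ∠ = arctan(8/4) ≈ 63.43°
zero (s+40): 40 + j8 → |·| = √(40²+8²) = √1664 ≈ 40.792, ∠ = arctan(8/40) ≈ 11.31°
pole (s+80): 80 + j8 → |·| = √(80²+8²) = √6464 ≈ 80.399, ∠ = arctan(8/80) ≈ 5.71°
pole (s+722): 722 + j8 → |·| = √(722²+8²) = √521348 ≈ 722.04, ∠ = arctan(8/722) ≈ 0.63°
pole (s+973): 973 + j8 → |·| = √(973²+8²) = √946793 ≈ 973.03, ∠ = arctan(8/973) ≈ 0.47°
|H| = 1 · 364.86 / 5.6486e+07 ≈ 6.4593e-06
Gain = 20 log₁₀(6.4593e-06) ≈ -103.80 dB
∠H = 74.74° − 6.81° = 67.93°

-103.8 dB, 67.9°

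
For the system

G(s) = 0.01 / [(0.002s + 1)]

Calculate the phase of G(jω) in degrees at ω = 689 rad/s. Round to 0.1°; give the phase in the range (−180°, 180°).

-54.0°

At ω = 689 rad/s:
pole (1 + j689·0.002) = 1 + j1.378 → |·| ≈ 1.7026, ∠ ≈ 54.03°
∠G = (0°) − (54.03°) = -54.03°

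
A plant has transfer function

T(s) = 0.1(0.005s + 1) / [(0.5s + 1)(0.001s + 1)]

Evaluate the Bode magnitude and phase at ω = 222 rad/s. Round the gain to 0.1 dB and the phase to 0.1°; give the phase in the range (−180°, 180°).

-57.6 dB, -54.0°

At ω = 222 rad/s:
zero (1 + j222·0.005) = 1 + j1.11 → |·| ≈ 1.494, ∠ ≈ 47.98°
pole (1 + j222·0.5) = 1 + j111 → |·| ≈ 111, ∠ ≈ 89.48°
pole (1 + j222·0.001) = 1 + j0.222 → |·| ≈ 1.0243, ∠ ≈ 12.52°
|T| = 0.1 · 1.494 / (111 · 1.0243) ≈ 0.001314
Gain = 20 log₁₀(0.001314) ≈ -57.63 dB
∠T = (47.98°) − (89.48° + 12.52°) = -54.02°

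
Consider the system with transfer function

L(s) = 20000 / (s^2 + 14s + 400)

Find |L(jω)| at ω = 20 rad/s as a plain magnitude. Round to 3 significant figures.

71.4

At s = jω = j20:
quadratic: (j20)² + 14·j20 + 400 = 0 + j280 → |·| ≈ 280, ∠ ≈ 90.00°
|L| = 20000 / 280 ≈ 71.429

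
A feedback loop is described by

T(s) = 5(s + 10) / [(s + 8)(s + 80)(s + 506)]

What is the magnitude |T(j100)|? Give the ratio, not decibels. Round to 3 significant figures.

At s = jω = j100:
zero (s+10): 10 + j100 → |·| = √(10²+100²) = √10100 ≈ 100.5, ∠ = arctan(100/10) ≈ 84.29°
pole (s+8): 8 + j100 → |·| = √(8²+100²) = √10064 ≈ 100.32, ∠ = arctan(100/8) ≈ 85.43°
pole (s+80): 80 + j100 → |·| = √(80²+100²) = √16400 ≈ 128.06, ∠ = arctan(100/80) ≈ 51.34°
pole (s+506): 506 + j100 → |·| = √(506²+100²) = √266036 ≈ 515.79, ∠ = arctan(100/506) ≈ 11.18°
|T| = 5 · 100.5 / 6.6263e+06 ≈ 7.5834e-05

7.58e-05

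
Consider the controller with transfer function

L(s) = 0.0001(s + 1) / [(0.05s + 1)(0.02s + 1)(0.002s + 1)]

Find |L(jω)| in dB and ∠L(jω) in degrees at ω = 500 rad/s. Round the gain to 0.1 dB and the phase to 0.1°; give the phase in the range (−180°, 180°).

-77.0 dB, -127.1°

At ω = 500 rad/s:
zero (1 + j500·1) = 1 + j500 → |·| ≈ 500, ∠ ≈ 89.89°
pole (1 + j500·0.05) = 1 + j25 → |·| ≈ 25.02, ∠ ≈ 87.71°
pole (1 + j500·0.02) = 1 + j10 → |·| ≈ 10.05, ∠ ≈ 84.29°
pole (1 + j500·0.002) = 1 + j1 → |·| ≈ 1.4142, ∠ ≈ 45.00°
|L| = 0.0001 · 500 / (25.02 · 10.05 · 1.4142) ≈ 0.00014061
Gain = 20 log₁₀(0.00014061) ≈ -77.04 dB
∠L = (89.89°) − (87.71° + 84.29° + 45.00°) = -127.11°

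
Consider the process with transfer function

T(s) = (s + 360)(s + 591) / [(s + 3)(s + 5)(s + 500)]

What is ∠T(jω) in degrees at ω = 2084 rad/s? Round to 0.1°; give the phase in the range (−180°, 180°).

-101.9°

At s = jω = j2084:
zero (s+360): 360 + j2084 → |·| = √(360²+2084²) = √4472656 ≈ 2114.9, ∠ = arctan(2084/360) ≈ 80.20°
zero (s+591): 591 + j2084 → |·| = √(591²+2084²) = √4692337 ≈ 2166.2, ∠ = arctan(2084/591) ≈ 74.17°
pole (s+3): 3 + j2084 → |·| = √(3²+2084²) = √4343065 ≈ 2084, ∠ = arctan(2084/3) ≈ 89.92°
pole (s+5): 5 + j2084 → |·| = √(5²+2084²) = √4343081 ≈ 2084, ∠ = arctan(2084/5) ≈ 89.86°
pole (s+500): 500 + j2084 → |·| = √(500²+2084²) = √4593056 ≈ 2143.1, ∠ = arctan(2084/500) ≈ 76.51°
∠T = 154.37° − 256.29° = -101.92°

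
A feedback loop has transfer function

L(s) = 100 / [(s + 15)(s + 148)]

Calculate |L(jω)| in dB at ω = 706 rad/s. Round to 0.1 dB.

-74.1 dB

At s = jω = j706:
pole (s+15): 15 + j706 → |·| = √(15²+706²) = √498661 ≈ 706.16, ∠ = arctan(706/15) ≈ 88.78°
pole (s+148): 148 + j706 → |·| = √(148²+706²) = √520340 ≈ 721.35, ∠ = arctan(706/148) ≈ 78.16°
|L| = 100 / 5.0939e+05 ≈ 0.00019631
Gain = 20 log₁₀(0.00019631) ≈ -74.14 dB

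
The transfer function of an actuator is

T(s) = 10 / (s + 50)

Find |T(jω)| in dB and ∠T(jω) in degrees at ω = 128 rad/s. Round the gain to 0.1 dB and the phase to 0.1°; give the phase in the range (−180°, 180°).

At s = jω = j128:
pole (s+50): 50 + j128 → |·| = √(50²+128²) = √18884 ≈ 137.42, ∠ = arctan(128/50) ≈ 68.66°
|T| = 10 / 137.42 ≈ 0.07277
Gain = 20 log₁₀(0.07277) ≈ -22.76 dB
∠T = 0.00° − 68.66° = -68.66°

-22.8 dB, -68.7°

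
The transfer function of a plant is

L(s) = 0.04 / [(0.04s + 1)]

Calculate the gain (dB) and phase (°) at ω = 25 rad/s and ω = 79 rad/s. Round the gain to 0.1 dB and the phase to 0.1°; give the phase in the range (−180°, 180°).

ω = 25: -31.0 dB, -45.0°; ω = 79: -38.4 dB, -72.4°

At ω = 25 rad/s:
pole (1 + j25·0.04) = 1 + j1 → |·| ≈ 1.4142, ∠ ≈ 45.00°
|L| = 0.04 · 1 / (1.4142) ≈ 0.028285
Gain = 20 log₁₀(0.028285) ≈ -30.97 dB
∠L = (0°) − (45.00°) = -45.00°

At ω = 79 rad/s:
pole (1 + j79·0.04) = 1 + j3.16 → |·| ≈ 3.3145, ∠ ≈ 72.44°
|L| = 0.04 · 1 / (3.3145) ≈ 0.012068
Gain = 20 log₁₀(0.012068) ≈ -38.37 dB
∠L = (0°) − (72.44°) = -72.44°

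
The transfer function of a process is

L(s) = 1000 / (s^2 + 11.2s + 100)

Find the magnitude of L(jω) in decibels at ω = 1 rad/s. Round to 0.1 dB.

At s = jω = j1:
quadratic: (j1)² + 11.2·j1 + 100 = 99 + j11.2 → |·| ≈ 99.632, ∠ ≈ 6.45°
|L| = 1000 / 99.632 ≈ 10.037
Gain = 20 log₁₀(10.037) ≈ 20.03 dB

20.0 dB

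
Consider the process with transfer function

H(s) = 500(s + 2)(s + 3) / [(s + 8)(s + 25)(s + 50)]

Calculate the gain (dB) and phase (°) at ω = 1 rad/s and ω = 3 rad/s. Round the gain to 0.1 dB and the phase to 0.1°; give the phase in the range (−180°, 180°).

At s = jω = j1:
zero (s+2): 2 + j1 → |·| = √(2²+1²) = √5 ≈ 2.2361, ∠ = arctan(1/2) ≈ 26.57°
zero (s+3): 3 + j1 → |·| = √(3²+1²) = √10 ≈ 3.1623, ∠ = arctan(1/3) ≈ 18.43°
pole (s+8): 8 + j1 → |·| = √(8²+1²) = √65 ≈ 8.0623, ∠ = arctan(1/8) ≈ 7.13°
pole (s+25): 25 + j1 → |·| = √(25²+1²) = √626 ≈ 25.02, ∠ = arctan(1/25) ≈ 2.29°
pole (s+50): 50 + j1 → |·| = √(50²+1²) = √2501 ≈ 50.01, ∠ = arctan(1/50) ≈ 1.15°
|H| = 500 · 7.0712 / 10088 ≈ 0.35048
Gain = 20 log₁₀(0.35048) ≈ -9.11 dB
∠H = 45.00° − 10.57° = 34.43°

At s = jω = j3:
zero (s+2): 2 + j3 → |·| = √(2²+3²) = √13 ≈ 3.6056, ∠ = arctan(3/2) ≈ 56.31°
zero (s+3): 3 + j3 → |·| = √(3²+3²) = √18 ≈ 4.2426, ∠ = arctan(3/3) ≈ 45.00°
pole (s+8): 8 + j3 → |·| = √(8²+3²) = √73 ≈ 8.544, ∠ = arctan(3/8) ≈ 20.56°
pole (s+25): 25 + j3 → |·| = √(25²+3²) = √634 ≈ 25.179, ∠ = arctan(3/25) ≈ 6.84°
pole (s+50): 50 + j3 → |·| = √(50²+3²) = √2509 ≈ 50.09, ∠ = arctan(3/50) ≈ 3.43°
|H| = 500 · 15.297 / 10776 ≈ 0.70977
Gain = 20 log₁₀(0.70977) ≈ -2.98 dB
∠H = 101.31° − 30.83° = 70.48°

ω = 1: -9.1 dB, 34.4°; ω = 3: -3.0 dB, 70.5°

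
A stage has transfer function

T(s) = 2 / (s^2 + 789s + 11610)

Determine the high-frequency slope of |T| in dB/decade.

Each pole contributes −20 dB/decade at high frequency; each zero contributes +20 dB/decade.
Net: 0 zero(s) − 2 pole(s) → -40 dB/decade.

-40 dB/decade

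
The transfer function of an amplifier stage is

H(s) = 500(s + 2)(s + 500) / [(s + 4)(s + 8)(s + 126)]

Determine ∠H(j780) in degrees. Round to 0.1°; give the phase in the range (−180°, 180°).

At s = jω = j780:
zero (s+2): 2 + j780 → |·| = √(2²+780²) = √608404 ≈ 780, ∠ = arctan(780/2) ≈ 89.85°
zero (s+500): 500 + j780 → |·| = √(500²+780²) = √858400 ≈ 926.5, ∠ = arctan(780/500) ≈ 57.34°
pole (s+4): 4 + j780 → |·| = √(4²+780²) = √608416 ≈ 780.01, ∠ = arctan(780/4) ≈ 89.71°
pole (s+8): 8 + j780 → |·| = √(8²+780²) = √608464 ≈ 780.04, ∠ = arctan(780/8) ≈ 89.41°
pole (s+126): 126 + j780 → |·| = √(126²+780²) = √624276 ≈ 790.11, ∠ = arctan(780/126) ≈ 80.82°
∠H = 147.19° − 259.94° = -112.75°

-112.8°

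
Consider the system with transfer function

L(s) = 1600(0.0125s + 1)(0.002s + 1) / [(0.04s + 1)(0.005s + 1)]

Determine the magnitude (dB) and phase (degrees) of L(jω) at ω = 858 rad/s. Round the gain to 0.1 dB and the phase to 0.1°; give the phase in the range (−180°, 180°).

47.1 dB, -20.8°

At ω = 858 rad/s:
zero (1 + j858·0.0125) = 1 + j10.725 → |·| ≈ 10.772, ∠ ≈ 84.67°
zero (1 + j858·0.002) = 1 + j1.716 → |·| ≈ 1.9861, ∠ ≈ 59.77°
pole (1 + j858·0.04) = 1 + j34.32 → |·| ≈ 34.335, ∠ ≈ 88.33°
pole (1 + j858·0.005) = 1 + j4.29 → |·| ≈ 4.405, ∠ ≈ 76.88°
|L| = 1600 · 10.772 · 1.9861 / (34.335 · 4.405) ≈ 226.33
Gain = 20 log₁₀(226.33) ≈ 47.09 dB
∠L = (84.67° + 59.77°) − (88.33° + 76.88°) = -20.77°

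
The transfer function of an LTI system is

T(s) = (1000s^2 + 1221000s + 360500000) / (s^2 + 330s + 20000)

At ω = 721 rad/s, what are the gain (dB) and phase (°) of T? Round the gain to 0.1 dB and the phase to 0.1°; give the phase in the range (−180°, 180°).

64.2 dB, -54.3°

Substitute s = j721:
Numerator: 1000(j721)^2 + 1221000(j721) + 360500000 = -159341000 + j880341000
Denominator: (j721)^2 + 330(j721) + 20000 = -499841 + j237930
|N| = √(159341000² + 880341000²) ≈ 8.9465e+08, ∠N ≈ 100.26°
|D| = √(499841² + 237930²) ≈ 5.5358e+05, ∠D ≈ 154.55°
|T| = 8.9465e+08 / 5.5358e+05 ≈ 1616.1
Gain = 20 log₁₀(1616.1) ≈ 64.17 dB
∠T = 100.26° − 154.55° = -54.29°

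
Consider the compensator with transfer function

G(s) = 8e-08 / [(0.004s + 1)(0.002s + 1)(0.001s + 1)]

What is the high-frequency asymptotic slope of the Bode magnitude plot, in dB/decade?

-60 dB/decade

Each pole contributes −20 dB/decade at high frequency; each zero contributes +20 dB/decade.
Net: 0 zero(s) − 3 pole(s) → -60 dB/decade.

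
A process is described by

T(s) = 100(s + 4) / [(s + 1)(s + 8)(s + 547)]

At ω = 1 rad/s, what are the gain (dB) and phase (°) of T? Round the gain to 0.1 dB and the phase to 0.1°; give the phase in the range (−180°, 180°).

-23.6 dB, -38.2°

At s = jω = j1:
zero (s+4): 4 + j1 → |·| = √(4²+1²) = √17 ≈ 4.1231, ∠ = arctan(1/4) ≈ 14.04°
pole (s+1): 1 + j1 → |·| = √(1²+1²) = √2 ≈ 1.4142, ∠ = arctan(1/1) ≈ 45.00°
pole (s+8): 8 + j1 → |·| = √(8²+1²) = √65 ≈ 8.0623, ∠ = arctan(1/8) ≈ 7.13°
pole (s+547): 547 + j1 → |·| = √(547²+1²) = √299210 ≈ 547, ∠ = arctan(1/547) ≈ 0.10°
|T| = 100 · 4.1231 / 6236.7 ≈ 0.06611
Gain = 20 log₁₀(0.06611) ≈ -23.59 dB
∠T = 14.04° − 52.23° = -38.19°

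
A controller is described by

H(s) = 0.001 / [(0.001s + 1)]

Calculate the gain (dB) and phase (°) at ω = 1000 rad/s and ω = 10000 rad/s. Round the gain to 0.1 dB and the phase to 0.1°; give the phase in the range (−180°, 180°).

At ω = 1000 rad/s:
pole (1 + j1000·0.001) = 1 + j1 → |·| ≈ 1.4142, ∠ ≈ 45.00°
|H| = 0.001 · 1 / (1.4142) ≈ 0.00070711
Gain = 20 log₁₀(0.00070711) ≈ -63.01 dB
∠H = (0°) − (45.00°) = -45.00°

At ω = 10000 rad/s:
pole (1 + j10000·0.001) = 1 + j10 → |·| ≈ 10.05, ∠ ≈ 84.29°
|H| = 0.001 · 1 / (10.05) ≈ 9.9502e-05
Gain = 20 log₁₀(9.9502e-05) ≈ -80.04 dB
∠H = (0°) − (84.29°) = -84.29°

ω = 1000: -63.0 dB, -45.0°; ω = 10000: -80.0 dB, -84.3°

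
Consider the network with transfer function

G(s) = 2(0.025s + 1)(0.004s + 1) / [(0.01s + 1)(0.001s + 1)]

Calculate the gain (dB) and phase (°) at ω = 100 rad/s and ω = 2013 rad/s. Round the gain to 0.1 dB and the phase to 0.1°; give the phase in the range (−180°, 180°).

At ω = 100 rad/s:
zero (1 + j100·0.025) = 1 + j2.5 → |·| ≈ 2.6926, ∠ ≈ 68.20°
zero (1 + j100·0.004) = 1 + j0.4 → |·| ≈ 1.077, ∠ ≈ 21.80°
pole (1 + j100·0.01) = 1 + j1 → |·| ≈ 1.4142, ∠ ≈ 45.00°
pole (1 + j100·0.001) = 1 + j0.1 → |·| ≈ 1.005, ∠ ≈ 5.71°
|G| = 2 · 2.6926 · 1.077 / (1.4142 · 1.005) ≈ 4.0808
Gain = 20 log₁₀(4.0808) ≈ 12.21 dB
∠G = (68.20° + 21.80°) − (45.00° + 5.71°) = 39.29°

At ω = 2013 rad/s:
zero (1 + j2013·0.025) = 1 + j50.325 → |·| ≈ 50.335, ∠ ≈ 88.86°
zero (1 + j2013·0.004) = 1 + j8.052 → |·| ≈ 8.1139, ∠ ≈ 82.92°
pole (1 + j2013·0.01) = 1 + j20.13 → |·| ≈ 20.155, ∠ ≈ 87.16°
pole (1 + j2013·0.001) = 1 + j2.013 → |·| ≈ 2.2477, ∠ ≈ 63.58°
|G| = 2 · 50.335 · 8.1139 / (20.155 · 2.2477) ≈ 18.031
Gain = 20 log₁₀(18.031) ≈ 25.12 dB
∠G = (88.86° + 82.92°) − (87.16° + 63.58°) = 21.04°

ω = 100: 12.2 dB, 39.3°; ω = 2013: 25.1 dB, 21.0°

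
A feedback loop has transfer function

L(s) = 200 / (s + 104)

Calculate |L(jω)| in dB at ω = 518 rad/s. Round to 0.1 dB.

-8.4 dB

Substitute s = j518:
Numerator: 200 = 200 + j0
Denominator: (j518) + 104 = 104 + j518
|N| = √(200² + 0²) ≈ 200, ∠N ≈ 0.00°
|D| = √(104² + 518²) ≈ 528.34, ∠D ≈ 78.65°
|L| = 200 / 528.34 ≈ 0.37854
Gain = 20 log₁₀(0.37854) ≈ -8.44 dB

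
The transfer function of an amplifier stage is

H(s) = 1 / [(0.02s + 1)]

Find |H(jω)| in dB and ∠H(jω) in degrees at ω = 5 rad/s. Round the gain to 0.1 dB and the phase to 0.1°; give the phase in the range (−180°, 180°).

At ω = 5 rad/s:
pole (1 + j5·0.02) = 1 + j0.1 → |·| ≈ 1.005, ∠ ≈ 5.71°
|H| = 1 · 1 / (1.005) ≈ 0.99502
Gain = 20 log₁₀(0.99502) ≈ -0.04 dB
∠H = (0°) − (5.71°) = -5.71°

-0.0 dB, -5.7°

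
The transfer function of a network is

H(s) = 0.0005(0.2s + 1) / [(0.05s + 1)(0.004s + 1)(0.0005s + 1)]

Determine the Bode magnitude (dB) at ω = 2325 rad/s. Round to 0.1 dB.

-77.1 dB

At ω = 2325 rad/s:
zero (1 + j2325·0.2) = 1 + j465 → |·| ≈ 465, ∠ ≈ 89.88°
pole (1 + j2325·0.05) = 1 + j116.25 → |·| ≈ 116.25, ∠ ≈ 89.51°
pole (1 + j2325·0.004) = 1 + j9.3 → |·| ≈ 9.3536, ∠ ≈ 83.86°
pole (1 + j2325·0.0005) = 1 + j1.1625 → |·| ≈ 1.5334, ∠ ≈ 49.30°
|H| = 0.0005 · 465 / (116.25 · 9.3536 · 1.5334) ≈ 0.00013944
Gain = 20 log₁₀(0.00013944) ≈ -77.11 dB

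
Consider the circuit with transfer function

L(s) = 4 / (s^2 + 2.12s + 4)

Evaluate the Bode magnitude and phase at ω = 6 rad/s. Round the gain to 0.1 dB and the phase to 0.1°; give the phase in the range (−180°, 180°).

-18.7 dB, -158.3°

At s = jω = j6:
quadratic: (j6)² + 2.12·j6 + 4 = -32 + j12.72 → |·| ≈ 34.435, ∠ ≈ 158.32°
|L| = 4 / 34.435 ≈ 0.11616
Gain = 20 log₁₀(0.11616) ≈ -18.70 dB
∠L = 0.00° − 158.32° = -158.32°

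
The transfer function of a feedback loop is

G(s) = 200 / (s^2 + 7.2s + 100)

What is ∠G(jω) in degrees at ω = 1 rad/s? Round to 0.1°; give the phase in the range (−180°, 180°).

-4.2°

At s = jω = j1:
quadratic: (j1)² + 7.2·j1 + 100 = 99 + j7.2 → |·| ≈ 99.261, ∠ ≈ 4.16°
∠G = 0.00° − 4.16° = -4.16°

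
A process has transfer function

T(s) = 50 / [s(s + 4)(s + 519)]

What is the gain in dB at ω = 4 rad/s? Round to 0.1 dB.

At s = jω = j4:
pole (s+4): 4 + j4 → |·| = √(4²+4²) = √32 ≈ 5.6569, ∠ = arctan(4/4) ≈ 45.00°
pole (s+519): 519 + j4 → |·| = √(519²+4²) = √269377 ≈ 519.02, ∠ = arctan(4/519) ≈ 0.44°
pole at origin: |s| = 4, ∠ = 90.00° (in denominator)
|T| = 50 / 11744 ≈ 0.0042575
Gain = 20 log₁₀(0.0042575) ≈ -47.42 dB

-47.4 dB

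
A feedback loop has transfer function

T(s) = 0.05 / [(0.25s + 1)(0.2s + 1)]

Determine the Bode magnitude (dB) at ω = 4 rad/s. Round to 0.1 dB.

At ω = 4 rad/s:
pole (1 + j4·0.25) = 1 + j1 → |·| ≈ 1.4142, ∠ ≈ 45.00°
pole (1 + j4·0.2) = 1 + j0.8 → |·| ≈ 1.2806, ∠ ≈ 38.66°
|T| = 0.05 · 1 / (1.4142 · 1.2806) ≈ 0.027609
Gain = 20 log₁₀(0.027609) ≈ -31.18 dB

-31.2 dB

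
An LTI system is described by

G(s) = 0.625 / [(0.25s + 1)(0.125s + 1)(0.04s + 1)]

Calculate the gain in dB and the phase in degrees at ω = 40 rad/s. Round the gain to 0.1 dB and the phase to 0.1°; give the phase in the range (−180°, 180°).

-43.8 dB, 139.0°

At ω = 40 rad/s:
pole (1 + j40·0.25) = 1 + j10 → |·| ≈ 10.05, ∠ ≈ 84.29°
pole (1 + j40·0.125) = 1 + j5 → |·| ≈ 5.099, ∠ ≈ 78.69°
pole (1 + j40·0.04) = 1 + j1.6 → |·| ≈ 1.8868, ∠ ≈ 57.99°
|G| = 0.625 · 1 / (10.05 · 5.099 · 1.8868) ≈ 0.006464
Gain = 20 log₁₀(0.006464) ≈ -43.79 dB
∠G = (0°) − (84.29° + 78.69° + 57.99°) = -220.97° ≡ 139.03° (principal value)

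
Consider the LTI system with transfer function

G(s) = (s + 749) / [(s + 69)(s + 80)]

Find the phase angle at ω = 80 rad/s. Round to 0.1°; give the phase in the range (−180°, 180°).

At s = jω = j80:
zero (s+749): 749 + j80 → |·| = √(749²+80²) = √567401 ≈ 753.26, ∠ = arctan(80/749) ≈ 6.10°
pole (s+69): 69 + j80 → |·| = √(69²+80²) = √11161 ≈ 105.65, ∠ = arctan(80/69) ≈ 49.22°
pole (s+80): 80 + j80 → |·| = √(80²+80²) = √12800 ≈ 113.14, ∠ = arctan(80/80) ≈ 45.00°
∠G = 6.10° − 94.22° = -88.12°

-88.1°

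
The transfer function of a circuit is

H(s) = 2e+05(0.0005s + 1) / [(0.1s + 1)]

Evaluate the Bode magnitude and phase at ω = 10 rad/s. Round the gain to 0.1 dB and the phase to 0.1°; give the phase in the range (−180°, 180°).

103.0 dB, -44.7°

At ω = 10 rad/s:
zero (1 + j10·0.0005) = 1 + j0.005 → |·| ≈ 1, ∠ ≈ 0.29°
pole (1 + j10·0.1) = 1 + j1 → |·| ≈ 1.4142, ∠ ≈ 45.00°
|H| = 2e+05 · 1 / (1.4142) ≈ 1.4142e+05
Gain = 20 log₁₀(1.4142e+05) ≈ 103.01 dB
∠H = (0.29°) − (45.00°) = -44.71°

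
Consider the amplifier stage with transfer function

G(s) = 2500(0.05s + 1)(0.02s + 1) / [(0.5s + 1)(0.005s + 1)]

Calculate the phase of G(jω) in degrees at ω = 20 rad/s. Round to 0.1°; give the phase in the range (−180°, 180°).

At ω = 20 rad/s:
zero (1 + j20·0.05) = 1 + j1 → |·| ≈ 1.4142, ∠ ≈ 45.00°
zero (1 + j20·0.02) = 1 + j0.4 → |·| ≈ 1.077, ∠ ≈ 21.80°
pole (1 + j20·0.5) = 1 + j10 → |·| ≈ 10.05, ∠ ≈ 84.29°
pole (1 + j20·0.005) = 1 + j0.1 → |·| ≈ 1.005, ∠ ≈ 5.71°
∠G = (45.00° + 21.80°) − (84.29° + 5.71°) = -23.20°

-23.2°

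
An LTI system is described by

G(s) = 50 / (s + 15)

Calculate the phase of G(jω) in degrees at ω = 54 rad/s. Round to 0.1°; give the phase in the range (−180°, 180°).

Substitute s = j54:
Numerator: 50 = 50 + j0
Denominator: (j54) + 15 = 15 + j54
|N| = √(50² + 0²) ≈ 50, ∠N ≈ 0.00°
|D| = √(15² + 54²) ≈ 56.045, ∠D ≈ 74.48°
∠G = 0.00° − 74.48° = -74.48°

-74.5°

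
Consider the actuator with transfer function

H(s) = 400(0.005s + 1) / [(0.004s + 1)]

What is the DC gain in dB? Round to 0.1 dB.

H(0) = 400 · 1 / 1 = 400
20 log₁₀(400) ≈ 52.04 dB

52.0 dB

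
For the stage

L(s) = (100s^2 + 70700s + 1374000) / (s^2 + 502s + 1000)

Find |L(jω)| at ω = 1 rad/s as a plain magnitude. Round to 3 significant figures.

1.23e+03

Substitute s = j1:
Numerator: 100(j1)^2 + 70700(j1) + 1374000 = 1373900 + j70700
Denominator: (j1)^2 + 502(j1) + 1000 = 999 + j502
|N| = √(1373900² + 70700²) ≈ 1.3757e+06, ∠N ≈ 2.95°
|D| = √(999² + 502²) ≈ 1118, ∠D ≈ 26.68°
|L| = 1.3757e+06 / 1118 ≈ 1230.5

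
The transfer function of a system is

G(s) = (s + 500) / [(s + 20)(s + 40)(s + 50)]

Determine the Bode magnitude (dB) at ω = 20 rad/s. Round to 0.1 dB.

At s = jω = j20:
zero (s+500): 500 + j20 → |·| = √(500²+20²) = √250400 ≈ 500.4, ∠ = arctan(20/500) ≈ 2.29°
pole (s+20): 20 + j20 → |·| = √(20²+20²) = √800 ≈ 28.284, ∠ = arctan(20/20) ≈ 45.00°
pole (s+40): 40 + j20 → |·| = √(40²+20²) = √2000 ≈ 44.721, ∠ = arctan(20/40) ≈ 26.57°
pole (s+50): 50 + j20 → |·| = √(50²+20²) = √2900 ≈ 53.852, ∠ = arctan(20/50) ≈ 21.80°
|G| = 1 · 500.4 / 68117 ≈ 0.0073462
Gain = 20 log₁₀(0.0073462) ≈ -42.68 dB

-42.7 dB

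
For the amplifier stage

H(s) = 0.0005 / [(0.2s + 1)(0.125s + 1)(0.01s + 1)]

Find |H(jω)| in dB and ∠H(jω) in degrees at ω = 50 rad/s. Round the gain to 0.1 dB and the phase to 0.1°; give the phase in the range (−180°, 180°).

-103.1 dB, 168.2°

At ω = 50 rad/s:
pole (1 + j50·0.2) = 1 + j10 → |·| ≈ 10.05, ∠ ≈ 84.29°
pole (1 + j50·0.125) = 1 + j6.25 → |·| ≈ 6.3295, ∠ ≈ 80.91°
pole (1 + j50·0.01) = 1 + j0.5 → |·| ≈ 1.118, ∠ ≈ 26.57°
|H| = 0.0005 · 1 / (10.05 · 6.3295 · 1.118) ≈ 7.0306e-06
Gain = 20 log₁₀(7.0306e-06) ≈ -103.06 dB
∠H = (0°) − (84.29° + 80.91° + 26.57°) = -191.77° ≡ 168.23° (principal value)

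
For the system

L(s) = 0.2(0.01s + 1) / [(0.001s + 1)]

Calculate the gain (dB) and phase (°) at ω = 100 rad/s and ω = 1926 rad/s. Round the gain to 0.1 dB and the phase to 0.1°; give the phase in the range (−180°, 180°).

ω = 100: -11.0 dB, 39.3°; ω = 1926: 5.0 dB, 24.5°

At ω = 100 rad/s:
zero (1 + j100·0.01) = 1 + j1 → |·| ≈ 1.4142, ∠ ≈ 45.00°
pole (1 + j100·0.001) = 1 + j0.1 → |·| ≈ 1.005, ∠ ≈ 5.71°
|L| = 0.2 · 1.4142 / (1.005) ≈ 0.28143
Gain = 20 log₁₀(0.28143) ≈ -11.01 dB
∠L = (45.00°) − (5.71°) = 39.29°

At ω = 1926 rad/s:
zero (1 + j1926·0.01) = 1 + j19.26 → |·| ≈ 19.286, ∠ ≈ 87.03°
pole (1 + j1926·0.001) = 1 + j1.926 → |·| ≈ 2.1701, ∠ ≈ 62.56°
|L| = 0.2 · 19.286 / (2.1701) ≈ 1.7774
Gain = 20 log₁₀(1.7774) ≈ 5.00 dB
∠L = (87.03°) − (62.56°) = 24.47°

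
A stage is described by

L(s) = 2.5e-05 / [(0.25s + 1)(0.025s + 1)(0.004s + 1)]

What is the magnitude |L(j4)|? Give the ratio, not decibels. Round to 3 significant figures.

At ω = 4 rad/s:
pole (1 + j4·0.25) = 1 + j1 → |·| ≈ 1.4142, ∠ ≈ 45.00°
pole (1 + j4·0.025) = 1 + j0.1 → |·| ≈ 1.005, ∠ ≈ 5.71°
pole (1 + j4·0.004) = 1 + j0.016 → |·| ≈ 1.0001, ∠ ≈ 0.92°
|L| = 2.5e-05 · 1 / (1.4142 · 1.005 · 1.0001) ≈ 1.7588e-05

1.76e-05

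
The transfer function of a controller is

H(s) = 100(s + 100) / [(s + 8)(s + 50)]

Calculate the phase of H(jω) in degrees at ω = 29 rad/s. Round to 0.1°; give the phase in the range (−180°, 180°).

-88.5°

At s = jω = j29:
zero (s+100): 100 + j29 → |·| = √(100²+29²) = √10841 ≈ 104.12, ∠ = arctan(29/100) ≈ 16.17°
pole (s+8): 8 + j29 → |·| = √(8²+29²) = √905 ≈ 30.083, ∠ = arctan(29/8) ≈ 74.58°
pole (s+50): 50 + j29 → |·| = √(50²+29²) = √3341 ≈ 57.801, ∠ = arctan(29/50) ≈ 30.11°
∠H = 16.17° − 104.69° = -88.52°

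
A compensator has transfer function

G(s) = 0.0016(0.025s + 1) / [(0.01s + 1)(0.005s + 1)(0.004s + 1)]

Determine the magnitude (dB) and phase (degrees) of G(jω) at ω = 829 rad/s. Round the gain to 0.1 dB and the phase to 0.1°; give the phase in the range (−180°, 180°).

-71.4 dB, -145.5°

At ω = 829 rad/s:
zero (1 + j829·0.025) = 1 + j20.725 → |·| ≈ 20.749, ∠ ≈ 87.24°
pole (1 + j829·0.01) = 1 + j8.29 → |·| ≈ 8.3501, ∠ ≈ 83.12°
pole (1 + j829·0.005) = 1 + j4.145 → |·| ≈ 4.2639, ∠ ≈ 76.44°
pole (1 + j829·0.004) = 1 + j3.316 → |·| ≈ 3.4635, ∠ ≈ 73.22°
|G| = 0.0016 · 20.749 / (8.3501 · 4.2639 · 3.4635) ≈ 0.00026922
Gain = 20 log₁₀(0.00026922) ≈ -71.40 dB
∠G = (87.24°) − (83.12° + 76.44° + 73.22°) = -145.54°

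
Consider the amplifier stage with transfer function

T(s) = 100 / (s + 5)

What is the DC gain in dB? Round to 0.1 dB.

T(0) = 100 / 5 = 20
20 log₁₀(20) ≈ 26.02 dB

26.0 dB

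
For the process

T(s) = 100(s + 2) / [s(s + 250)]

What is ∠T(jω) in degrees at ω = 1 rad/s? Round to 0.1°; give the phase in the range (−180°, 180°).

-63.7°

At s = jω = j1:
zero (s+2): 2 + j1 → |·| = √(2²+1²) = √5 ≈ 2.2361, ∠ = arctan(1/2) ≈ 26.57°
pole (s+250): 250 + j1 → |·| = √(250²+1²) = √62501 ≈ 250, ∠ = arctan(1/250) ≈ 0.23°
pole at origin: |s| = 1, ∠ = 90.00° (in denominator)
∠T = 26.57° − 90.23° = -63.66°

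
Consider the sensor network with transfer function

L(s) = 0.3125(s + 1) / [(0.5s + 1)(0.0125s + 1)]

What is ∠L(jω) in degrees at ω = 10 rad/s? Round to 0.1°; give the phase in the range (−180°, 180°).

-1.5°

At ω = 10 rad/s:
zero (1 + j10·1) = 1 + j10 → |·| ≈ 10.05, ∠ ≈ 84.29°
pole (1 + j10·0.5) = 1 + j5 → |·| ≈ 5.099, ∠ ≈ 78.69°
pole (1 + j10·0.0125) = 1 + j0.125 → |·| ≈ 1.0078, ∠ ≈ 7.13°
∠L = (84.29°) − (78.69° + 7.13°) = -1.53°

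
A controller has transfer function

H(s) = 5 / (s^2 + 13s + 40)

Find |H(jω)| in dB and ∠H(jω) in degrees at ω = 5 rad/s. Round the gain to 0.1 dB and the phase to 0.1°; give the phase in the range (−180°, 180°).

Substitute s = j5:
Numerator: 5 = 5 + j0
Denominator: (j5)^2 + 13(j5) + 40 = 15 + j65
|N| = √(5² + 0²) ≈ 5, ∠N ≈ 0.00°
|D| = √(15² + 65²) ≈ 66.708, ∠D ≈ 77.01°
|H| = 5 / 66.708 ≈ 0.074954
Gain = 20 log₁₀(0.074954) ≈ -22.50 dB
∠H = 0.00° − 77.01° = -77.01°

-22.5 dB, -77.0°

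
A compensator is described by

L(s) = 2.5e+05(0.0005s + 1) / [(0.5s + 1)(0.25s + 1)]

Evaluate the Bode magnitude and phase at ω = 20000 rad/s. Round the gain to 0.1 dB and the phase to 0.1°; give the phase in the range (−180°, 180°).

-26.0 dB, -95.7°

At ω = 20000 rad/s:
zero (1 + j20000·0.0005) = 1 + j10 → |·| ≈ 10.05, ∠ ≈ 84.29°
pole (1 + j20000·0.5) = 1 + j10000 → |·| ≈ 10000, ∠ ≈ 89.99°
pole (1 + j20000·0.25) = 1 + j5000 → |·| ≈ 5000, ∠ ≈ 89.99°
|L| = 2.5e+05 · 10.05 / (10000 · 5000) ≈ 0.05025
Gain = 20 log₁₀(0.05025) ≈ -25.98 dB
∠L = (84.29°) − (89.99° + 89.99°) = -95.69°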